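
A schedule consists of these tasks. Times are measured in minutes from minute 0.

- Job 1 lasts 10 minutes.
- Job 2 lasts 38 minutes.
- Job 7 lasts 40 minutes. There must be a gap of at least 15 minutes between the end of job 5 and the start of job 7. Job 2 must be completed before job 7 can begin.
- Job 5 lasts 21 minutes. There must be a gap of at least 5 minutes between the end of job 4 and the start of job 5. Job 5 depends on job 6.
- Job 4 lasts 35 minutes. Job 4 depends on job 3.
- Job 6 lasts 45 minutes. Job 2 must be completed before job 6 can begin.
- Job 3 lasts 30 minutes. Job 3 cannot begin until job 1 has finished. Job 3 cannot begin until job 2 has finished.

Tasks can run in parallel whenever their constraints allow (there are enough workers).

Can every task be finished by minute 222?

Job 2 has no prerequisites, so it starts at minute 0 and finishes at minute 38.
Job 6 waits on job 2 (finishes minute 38), so it starts at minute 38 and finishes at 38 + 45 = minute 83.
Job 1 has no prerequisites, so it starts at minute 0 and finishes at minute 10.
Job 3 cannot start until job 1 (finishes minute 10); job 2 (finishes minute 38). The controlling bound is minute 38, so job 3 finishes at 38 + 30 = minute 68.
After job 3 (finishes minute 68), job 4 can start at minute 68 and finishes at minute 103.
Job 5 has to wait for job 4 (finishes minute 103, plus 5-minute gap → minute 108); job 6 (finishes minute 83). The latest of these is minute 108, so job 5 runs minute 108 to 108 + 21 = minute 129.
For job 7: job 5 (finishes minute 129, plus 15-minute gap → minute 144); job 2 (finishes minute 38). Taking the maximum gives a start of minute 144, and it finishes at 144 + 40 = minute 184.
Every task is finished by minute 184, which is no later than the deadline of 222, so the schedule is feasible.

Yes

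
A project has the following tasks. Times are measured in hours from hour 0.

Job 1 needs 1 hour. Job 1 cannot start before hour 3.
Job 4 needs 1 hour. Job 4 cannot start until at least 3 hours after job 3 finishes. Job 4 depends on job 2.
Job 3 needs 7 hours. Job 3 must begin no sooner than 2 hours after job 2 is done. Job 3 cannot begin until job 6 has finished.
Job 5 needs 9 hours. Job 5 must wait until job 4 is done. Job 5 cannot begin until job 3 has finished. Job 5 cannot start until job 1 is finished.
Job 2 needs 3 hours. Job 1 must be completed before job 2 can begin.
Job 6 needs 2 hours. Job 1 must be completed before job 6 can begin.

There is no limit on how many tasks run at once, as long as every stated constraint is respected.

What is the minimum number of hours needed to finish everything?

Job 1 waits on its own release at hour 3, so it starts at hour 3 and finishes at 3 + 1 = hour 4.
Job 6 cannot begin until job 1 (finishes hour 4). It runs from hour 4 to 4 + 2 = hour 6.
Job 2 cannot begin until job 1 (finishes hour 4). It runs from hour 4 to 4 + 3 = hour 7.
For job 3: job 2 (finishes hour 7, plus 2-hour gap → hour 9); job 6 (finishes hour 6). Taking the maximum gives a start of hour 9, and it finishes at 9 + 7 = hour 16.
Job 4 has to wait for job 3 (finishes hour 16, plus 3-hour gap → hour 19); job 2 (finishes hour 7). The latest of these is hour 19, so job 4 runs hour 19 to 19 + 1 = hour 20.
Job 5 cannot start until job 4 (finishes hour 20); job 3 (finishes hour 16); job 1 (finishes hour 4). The controlling bound is hour 20, so job 5 finishes at 20 + 9 = hour 29.
All tasks are finished once the last one completes. Finish times: Job 1 at 4, Job 2 at 7, Job 3 at 16, Job 4 at 20, Job 5 at 29, Job 6 at 6. The latest is hour 29.

29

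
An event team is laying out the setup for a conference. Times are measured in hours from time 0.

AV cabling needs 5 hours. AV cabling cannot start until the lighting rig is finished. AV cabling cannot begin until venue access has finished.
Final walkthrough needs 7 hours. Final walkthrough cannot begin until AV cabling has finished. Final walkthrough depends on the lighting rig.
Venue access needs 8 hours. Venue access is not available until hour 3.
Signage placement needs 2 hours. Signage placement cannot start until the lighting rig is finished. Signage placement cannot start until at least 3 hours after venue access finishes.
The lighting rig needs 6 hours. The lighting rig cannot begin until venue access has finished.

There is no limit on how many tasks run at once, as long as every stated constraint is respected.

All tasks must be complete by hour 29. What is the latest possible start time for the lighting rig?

11

Nothing follows final walkthrough; the deadline of hour 29 is its only limit. It must start by 29 − 7 = hour 22.
AV cabling feeds into final walkthrough (must start by hour 22); so AV cabling must finish by hour 22 and therefore start by hour 17.
To finish by hour 29, signage placement (duration 2) must start no later than hour 27.
The lighting rig must finish in time for AV cabling (must start by hour 17); signage placement (must start by hour 27); final walkthrough (must start by hour 22). The tightest is hour 17, so the lighting rig must start by 17 − 6 = hour 11.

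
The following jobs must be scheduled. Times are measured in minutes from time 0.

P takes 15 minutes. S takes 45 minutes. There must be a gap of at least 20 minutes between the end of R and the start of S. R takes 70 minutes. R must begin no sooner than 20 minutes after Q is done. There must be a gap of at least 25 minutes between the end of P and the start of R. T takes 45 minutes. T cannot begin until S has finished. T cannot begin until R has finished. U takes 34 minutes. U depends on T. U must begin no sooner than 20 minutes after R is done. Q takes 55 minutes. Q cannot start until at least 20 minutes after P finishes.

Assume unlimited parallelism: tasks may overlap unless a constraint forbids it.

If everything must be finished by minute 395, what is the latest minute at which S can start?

271

U has no dependents, so it just needs to finish by minute 395. Starting by 395 − 34 = minute 361 achieves that.
Since U (must start by minute 361) depends on it, T must finish by minute 361. Backing off its 45-minute duration gives a latest start of minute 316.
S has to be done before T (must start by minute 316). That means finishing by minute 316, i.e. starting by 316 − 45 = minute 271.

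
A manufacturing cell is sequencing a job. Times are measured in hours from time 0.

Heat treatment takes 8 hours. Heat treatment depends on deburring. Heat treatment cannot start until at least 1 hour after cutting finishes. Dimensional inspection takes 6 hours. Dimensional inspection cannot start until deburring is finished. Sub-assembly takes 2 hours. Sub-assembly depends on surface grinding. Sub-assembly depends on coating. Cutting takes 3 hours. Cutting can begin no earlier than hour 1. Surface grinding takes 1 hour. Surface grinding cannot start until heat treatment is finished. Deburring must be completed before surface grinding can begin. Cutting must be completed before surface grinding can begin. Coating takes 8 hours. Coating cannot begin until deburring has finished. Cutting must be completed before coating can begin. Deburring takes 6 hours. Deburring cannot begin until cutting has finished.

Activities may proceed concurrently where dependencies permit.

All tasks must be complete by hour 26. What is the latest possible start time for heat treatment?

15

To finish by hour 26, sub-assembly (duration 2) must start no later than hour 24.
Surface grinding has to be done before sub-assembly (must start by hour 24). That means finishing by hour 24, i.e. starting by 24 − 1 = hour 23.
Heat treatment has to be done before surface grinding (must start by hour 23). That means finishing by hour 23, i.e. starting by 23 − 8 = hour 15.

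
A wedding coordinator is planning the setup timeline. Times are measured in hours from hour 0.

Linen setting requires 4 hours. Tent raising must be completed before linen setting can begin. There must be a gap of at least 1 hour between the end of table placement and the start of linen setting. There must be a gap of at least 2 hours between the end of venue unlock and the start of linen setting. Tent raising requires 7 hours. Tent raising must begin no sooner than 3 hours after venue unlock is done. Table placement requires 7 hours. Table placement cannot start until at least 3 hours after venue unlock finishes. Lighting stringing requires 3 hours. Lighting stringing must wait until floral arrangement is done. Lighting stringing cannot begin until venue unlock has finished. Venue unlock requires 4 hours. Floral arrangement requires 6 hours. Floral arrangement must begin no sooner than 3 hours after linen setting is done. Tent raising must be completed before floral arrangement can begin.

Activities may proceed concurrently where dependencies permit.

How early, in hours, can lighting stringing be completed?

Venue unlock can start immediately at hour 0; it finishes at hour 4.
Table placement waits on venue unlock (finishes hour 4, plus 3-hour gap → hour 7), so it starts at hour 7 and finishes at 7 + 7 = hour 14.
Tent raising cannot begin until venue unlock (finishes hour 4, plus 3-hour gap → hour 7). It runs from hour 7 to 7 + 7 = hour 14.
Linen setting has to wait for tent raising (finishes hour 14); table placement (finishes hour 14, plus 1-hour gap → hour 15); venue unlock (finishes hour 4, plus 2-hour gap → hour 6). The latest of these is hour 15, so linen setting runs hour 15 to 15 + 4 = hour 19.
Floral arrangement cannot start until linen setting (finishes hour 19, plus 3-hour gap → hour 22); tent raising (finishes hour 14). The controlling bound is hour 22, so floral arrangement finishes at 22 + 6 = hour 28.
Lighting stringing cannot start until floral arrangement (finishes hour 28); venue unlock (finishes hour 4). The controlling bound is hour 28, so lighting stringing finishes at 28 + 3 = hour 31.

31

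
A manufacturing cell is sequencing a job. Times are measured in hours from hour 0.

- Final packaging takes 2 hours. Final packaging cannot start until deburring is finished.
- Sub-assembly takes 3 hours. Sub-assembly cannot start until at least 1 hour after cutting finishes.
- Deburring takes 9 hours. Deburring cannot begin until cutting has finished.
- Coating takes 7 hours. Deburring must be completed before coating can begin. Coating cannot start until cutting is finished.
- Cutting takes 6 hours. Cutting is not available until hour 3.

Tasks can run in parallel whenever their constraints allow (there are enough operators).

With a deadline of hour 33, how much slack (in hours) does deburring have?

Cutting waits on its own release at hour 3, so it starts at hour 3 and finishes at 3 + 6 = hour 9.
After cutting (finishes hour 9), deburring can start at hour 9 and finishes at hour 18.

Working backward from the deadline:
To finish by hour 33, coating (duration 7) must start no later than hour 26.
Final packaging has no dependents, so it just needs to finish by hour 33. Starting by 33 − 2 = hour 31 achieves that.
Deburring must finish in time for coating (must start by hour 26); final packaging (must start by hour 31). The tightest is hour 26, so deburring must start by 26 − 9 = hour 17.
So deburring can start as early as hour 9 and as late as hour 17, giving 17 − 9 = 8 hours of slack.

8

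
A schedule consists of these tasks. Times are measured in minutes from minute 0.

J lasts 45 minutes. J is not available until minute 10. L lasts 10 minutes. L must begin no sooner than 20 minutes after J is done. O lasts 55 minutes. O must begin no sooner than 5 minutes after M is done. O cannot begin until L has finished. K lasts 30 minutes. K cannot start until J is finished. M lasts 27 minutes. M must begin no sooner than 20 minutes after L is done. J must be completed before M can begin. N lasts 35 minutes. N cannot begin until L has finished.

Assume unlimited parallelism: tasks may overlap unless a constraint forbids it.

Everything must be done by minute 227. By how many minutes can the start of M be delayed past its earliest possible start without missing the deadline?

35

J cannot begin until its own release at minute 10. It runs from minute 10 to 10 + 45 = minute 55.
L cannot begin until J (finishes minute 55, plus 20-minute gap → minute 75). It runs from minute 75 to 75 + 10 = minute 85.
M needs all of L (finishes minute 85, plus 20-minute gap → minute 105); J (finishes minute 55). That puts its earliest start at minute 105; it finishes at 105 + 27 = minute 132.

Working backward from the deadline:
O has no dependents, so it just needs to finish by minute 227. Starting by 227 − 55 = minute 172 achieves that.
M must finish before O (must start by minute 172, minus 5-minute gap → minute 167). With a 27-minute duration, M must start by 167 − 27 = minute 140.
So M can start as early as minute 105 and as late as minute 140, giving 140 − 105 = 35 minutes of slack.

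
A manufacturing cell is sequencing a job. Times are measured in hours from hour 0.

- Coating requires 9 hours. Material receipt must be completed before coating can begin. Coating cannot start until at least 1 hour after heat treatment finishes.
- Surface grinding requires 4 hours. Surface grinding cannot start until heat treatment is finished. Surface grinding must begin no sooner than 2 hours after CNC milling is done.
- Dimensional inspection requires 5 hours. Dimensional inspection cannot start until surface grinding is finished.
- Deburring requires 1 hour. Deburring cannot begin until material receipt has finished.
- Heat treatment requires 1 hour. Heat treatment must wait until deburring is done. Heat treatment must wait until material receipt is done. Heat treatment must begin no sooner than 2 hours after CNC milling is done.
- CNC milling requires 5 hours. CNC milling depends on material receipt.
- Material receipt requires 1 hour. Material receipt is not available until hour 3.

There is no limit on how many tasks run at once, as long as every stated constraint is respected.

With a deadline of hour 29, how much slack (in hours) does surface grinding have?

8

Material receipt cannot begin until its own release at hour 3. It runs from hour 3 to 3 + 1 = hour 4.
CNC milling waits on material receipt (finishes hour 4), so it starts at hour 4 and finishes at 4 + 5 = hour 9.
After material receipt (finishes hour 4), deburring can start at hour 4 and finishes at hour 5.
For heat treatment: deburring (finishes hour 5); material receipt (finishes hour 4); CNC milling (finishes hour 9, plus 2-hour gap → hour 11). Taking the maximum gives a start of hour 11, and it finishes at 11 + 1 = hour 12.
Surface grinding has to wait for heat treatment (finishes hour 12); CNC milling (finishes hour 9, plus 2-hour gap → hour 11). The latest of these is hour 12, so surface grinding runs hour 12 to 12 + 4 = hour 16.

Working backward from the deadline:
Dimensional inspection has no dependents, so it just needs to finish by hour 29. Starting by 29 − 5 = hour 24 achieves that.
Since dimensional inspection (must start by hour 24) depends on it, surface grinding must finish by hour 24. Backing off its 4-hour duration gives a latest start of hour 20.
So surface grinding can start as early as hour 12 and as late as hour 20, giving 20 − 12 = 8 hours of slack.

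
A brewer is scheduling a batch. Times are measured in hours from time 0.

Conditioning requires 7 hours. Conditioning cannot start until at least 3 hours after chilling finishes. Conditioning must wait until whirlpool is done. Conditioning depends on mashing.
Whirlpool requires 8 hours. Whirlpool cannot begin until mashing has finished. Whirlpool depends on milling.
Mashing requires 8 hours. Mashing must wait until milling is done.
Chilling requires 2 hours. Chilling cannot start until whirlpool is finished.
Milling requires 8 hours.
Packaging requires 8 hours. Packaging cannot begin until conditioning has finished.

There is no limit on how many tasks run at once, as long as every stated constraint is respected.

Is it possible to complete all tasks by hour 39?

No

Nothing blocks milling, so it runs from hour 0 to hour 8.
After milling (finishes hour 8), mashing can start at hour 8 and finishes at hour 16.
For whirlpool: mashing (finishes hour 16); milling (finishes hour 8). Taking the maximum gives a start of hour 16, and it finishes at 16 + 8 = hour 24.
Chilling waits on whirlpool (finishes hour 24), so it starts at hour 24 and finishes at 24 + 2 = hour 26.
Conditioning cannot start until chilling (finishes hour 26, plus 3-hour gap → hour 29); whirlpool (finishes hour 24); mashing (finishes hour 16). The controlling bound is hour 29, so conditioning finishes at 29 + 7 = hour 36.
Packaging cannot begin until conditioning (finishes hour 36). It runs from hour 36 to 36 + 8 = hour 44.
The earliest everything can be done is hour 44, which is after the deadline of 39, so it is not possible.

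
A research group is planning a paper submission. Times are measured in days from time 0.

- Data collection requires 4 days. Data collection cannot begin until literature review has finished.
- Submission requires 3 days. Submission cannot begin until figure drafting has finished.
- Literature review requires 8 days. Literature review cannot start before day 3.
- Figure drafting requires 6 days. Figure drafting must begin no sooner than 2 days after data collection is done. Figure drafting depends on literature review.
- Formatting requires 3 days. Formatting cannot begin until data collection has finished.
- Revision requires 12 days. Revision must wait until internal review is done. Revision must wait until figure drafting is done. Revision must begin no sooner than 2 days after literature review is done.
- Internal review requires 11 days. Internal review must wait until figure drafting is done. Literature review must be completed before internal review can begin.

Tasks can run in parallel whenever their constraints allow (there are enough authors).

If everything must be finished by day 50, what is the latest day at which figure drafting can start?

21

To finish by day 50, revision (duration 12) must start no later than day 38.
Since revision (must start by day 38) depends on it, internal review must finish by day 38. Backing off its 11-day duration gives a latest start of day 27.
Submission has no dependents, so it just needs to finish by day 50. Starting by 50 − 3 = day 47 achieves that.
Figure drafting feeds internal review (must start by day 27); revision (must start by day 38); submission (must start by day 47). Taking the minimum, figure drafting must finish by day 27 and start by 27 − 6 = day 21.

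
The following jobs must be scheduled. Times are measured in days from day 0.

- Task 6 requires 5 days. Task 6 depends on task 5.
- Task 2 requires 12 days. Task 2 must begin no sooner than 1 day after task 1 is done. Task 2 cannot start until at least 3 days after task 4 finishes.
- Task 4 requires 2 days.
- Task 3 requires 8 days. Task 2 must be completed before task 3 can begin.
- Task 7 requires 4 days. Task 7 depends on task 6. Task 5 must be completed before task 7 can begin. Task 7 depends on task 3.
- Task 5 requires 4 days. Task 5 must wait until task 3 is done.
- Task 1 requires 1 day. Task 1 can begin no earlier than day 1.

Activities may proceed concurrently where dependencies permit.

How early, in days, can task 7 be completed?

Nothing blocks task 4, so it runs from day 0 to day 2.
Task 1 waits on its own release at day 1, so it starts at day 1 and finishes at 1 + 1 = day 2.
Task 2 needs all of task 1 (finishes day 2, plus 1-day gap → day 3); task 4 (finishes day 2, plus 3-day gap → day 5). That puts its earliest start at day 5; it finishes at 5 + 12 = day 17.
Task 3 waits on task 2 (finishes day 17), so it starts at day 17 and finishes at 17 + 8 = day 25.
After task 3 (finishes day 25), task 5 can start at day 25 and finishes at day 29.
Task 6 cannot begin until task 5 (finishes day 29). It runs from day 29 to 29 + 5 = day 34.
Task 7 cannot start until task 6 (finishes day 34); task 5 (finishes day 29); task 3 (finishes day 25). The controlling bound is day 34, so task 7 finishes at 34 + 4 = day 38.

38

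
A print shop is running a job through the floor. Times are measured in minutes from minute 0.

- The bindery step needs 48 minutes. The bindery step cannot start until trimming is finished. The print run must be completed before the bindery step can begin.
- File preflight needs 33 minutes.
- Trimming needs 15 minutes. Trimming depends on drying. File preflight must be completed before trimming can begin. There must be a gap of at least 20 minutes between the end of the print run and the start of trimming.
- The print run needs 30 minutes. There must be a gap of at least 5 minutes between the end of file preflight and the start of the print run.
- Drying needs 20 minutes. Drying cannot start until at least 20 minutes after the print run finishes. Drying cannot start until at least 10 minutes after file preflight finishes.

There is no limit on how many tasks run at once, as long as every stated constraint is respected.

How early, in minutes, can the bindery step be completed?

File preflight has no prerequisites, so it starts at minute 0 and finishes at minute 33.
The print run cannot begin until file preflight (finishes minute 33, plus 5-minute gap → minute 38). It runs from minute 38 to 38 + 30 = minute 68.
For drying: the print run (finishes minute 68, plus 20-minute gap → minute 88); file preflight (finishes minute 33, plus 10-minute gap → minute 43). Taking the maximum gives a start of minute 88, and it finishes at 88 + 20 = minute 108.
For trimming: drying (finishes minute 108); file preflight (finishes minute 33); the print run (finishes minute 68, plus 20-minute gap → minute 88). Taking the maximum gives a start of minute 108, and it finishes at 108 + 15 = minute 123.
For the bindery step: trimming (finishes minute 123); the print run (finishes minute 68). Taking the maximum gives a start of minute 123, and it finishes at 123 + 48 = minute 171.

171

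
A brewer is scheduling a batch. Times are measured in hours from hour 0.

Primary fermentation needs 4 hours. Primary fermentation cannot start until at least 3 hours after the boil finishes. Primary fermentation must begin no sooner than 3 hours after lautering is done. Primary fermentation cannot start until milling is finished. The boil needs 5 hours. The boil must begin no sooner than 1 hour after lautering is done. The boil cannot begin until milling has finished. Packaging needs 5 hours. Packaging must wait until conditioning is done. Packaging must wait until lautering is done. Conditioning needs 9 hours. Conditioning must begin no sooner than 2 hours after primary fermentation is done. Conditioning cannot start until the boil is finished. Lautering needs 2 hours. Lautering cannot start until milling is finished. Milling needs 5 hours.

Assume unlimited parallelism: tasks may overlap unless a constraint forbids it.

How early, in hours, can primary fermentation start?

16

Milling can start immediately at hour 0; it finishes at hour 5.
Lautering cannot begin until milling (finishes hour 5). It runs from hour 5 to 5 + 2 = hour 7.
The boil needs all of lautering (finishes hour 7, plus 1-hour gap → hour 8); milling (finishes hour 5). That puts its earliest start at hour 8; it finishes at 8 + 5 = hour 13.
Primary fermentation waits on the boil (finishes hour 13, plus 3-hour gap → hour 16); lautering (finishes hour 7, plus 3-hour gap → hour 10); milling (finishes hour 5). The latest of these is hour 16, which is the earliest primary fermentation can start.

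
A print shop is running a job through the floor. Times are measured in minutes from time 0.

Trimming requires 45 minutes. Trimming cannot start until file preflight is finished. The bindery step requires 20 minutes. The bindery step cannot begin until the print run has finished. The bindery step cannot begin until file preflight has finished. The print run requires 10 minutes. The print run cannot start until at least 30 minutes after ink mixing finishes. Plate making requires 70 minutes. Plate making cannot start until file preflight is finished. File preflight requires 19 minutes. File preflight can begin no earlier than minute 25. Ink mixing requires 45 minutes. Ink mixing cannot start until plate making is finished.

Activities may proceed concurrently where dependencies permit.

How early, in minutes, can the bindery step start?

199

After its own release at minute 25, file preflight can start at minute 25 and finishes at minute 44.
Plate making waits on file preflight (finishes minute 44), so it starts at minute 44 and finishes at 44 + 70 = minute 114.
Ink mixing waits on plate making (finishes minute 114), so it starts at minute 114 and finishes at 114 + 45 = minute 159.
The print run waits on ink mixing (finishes minute 159, plus 30-minute gap → minute 189), so it starts at minute 189 and finishes at 189 + 10 = minute 199.
The bindery step waits on the print run (finishes minute 199); file preflight (finishes minute 44). The latest of these is minute 199, which is the earliest the bindery step can start.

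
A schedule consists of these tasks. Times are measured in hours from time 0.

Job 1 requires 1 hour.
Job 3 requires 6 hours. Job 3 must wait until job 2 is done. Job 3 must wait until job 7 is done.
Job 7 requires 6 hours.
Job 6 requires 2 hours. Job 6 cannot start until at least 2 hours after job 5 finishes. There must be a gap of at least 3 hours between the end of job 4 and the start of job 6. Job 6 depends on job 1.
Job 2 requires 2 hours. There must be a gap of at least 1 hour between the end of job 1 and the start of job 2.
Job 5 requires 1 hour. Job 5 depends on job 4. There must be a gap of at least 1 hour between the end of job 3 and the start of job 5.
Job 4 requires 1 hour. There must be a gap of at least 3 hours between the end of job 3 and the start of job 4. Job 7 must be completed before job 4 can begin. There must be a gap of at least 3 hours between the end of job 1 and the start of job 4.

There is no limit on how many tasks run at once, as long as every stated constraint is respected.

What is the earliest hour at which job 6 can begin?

Nothing blocks job 7, so it runs from hour 0 to hour 6.
Job 1 has no prerequisites, so it starts at hour 0 and finishes at hour 1.
After job 1 (finishes hour 1, plus 1-hour gap → hour 2), job 2 can start at hour 2 and finishes at hour 4.
Job 3 cannot start until job 2 (finishes hour 4); job 7 (finishes hour 6). The controlling bound is hour 6, so job 3 finishes at 6 + 6 = hour 12.
For job 4: job 3 (finishes hour 12, plus 3-hour gap → hour 15); job 7 (finishes hour 6); job 1 (finishes hour 1, plus 3-hour gap → hour 4). Taking the maximum gives a start of hour 15, and it finishes at 15 + 1 = hour 16.
Job 5 needs all of job 4 (finishes hour 16); job 3 (finishes hour 12, plus 1-hour gap → hour 13). That puts its earliest start at hour 16; it finishes at 16 + 1 = hour 17.
Job 6 waits on job 5 (finishes hour 17, plus 2-hour gap → hour 19); job 4 (finishes hour 16, plus 3-hour gap → hour 19); job 1 (finishes hour 1). The latest of these is hour 19, which is the earliest job 6 can start.

19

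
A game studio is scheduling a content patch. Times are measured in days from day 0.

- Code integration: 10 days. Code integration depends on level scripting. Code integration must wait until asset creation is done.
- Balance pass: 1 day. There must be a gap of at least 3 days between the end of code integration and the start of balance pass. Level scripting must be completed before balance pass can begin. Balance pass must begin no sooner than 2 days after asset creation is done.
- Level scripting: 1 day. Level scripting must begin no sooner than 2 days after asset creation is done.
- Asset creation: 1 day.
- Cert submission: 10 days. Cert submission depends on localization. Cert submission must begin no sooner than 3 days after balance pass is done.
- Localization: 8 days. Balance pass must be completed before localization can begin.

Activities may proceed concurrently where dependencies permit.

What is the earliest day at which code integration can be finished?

Nothing blocks asset creation, so it runs from day 0 to day 1.
After asset creation (finishes day 1, plus 2-day gap → day 3), level scripting can start at day 3 and finishes at day 4.
Code integration cannot start until level scripting (finishes day 4); asset creation (finishes day 1). The controlling bound is day 4, so code integration finishes at 4 + 10 = day 14.

14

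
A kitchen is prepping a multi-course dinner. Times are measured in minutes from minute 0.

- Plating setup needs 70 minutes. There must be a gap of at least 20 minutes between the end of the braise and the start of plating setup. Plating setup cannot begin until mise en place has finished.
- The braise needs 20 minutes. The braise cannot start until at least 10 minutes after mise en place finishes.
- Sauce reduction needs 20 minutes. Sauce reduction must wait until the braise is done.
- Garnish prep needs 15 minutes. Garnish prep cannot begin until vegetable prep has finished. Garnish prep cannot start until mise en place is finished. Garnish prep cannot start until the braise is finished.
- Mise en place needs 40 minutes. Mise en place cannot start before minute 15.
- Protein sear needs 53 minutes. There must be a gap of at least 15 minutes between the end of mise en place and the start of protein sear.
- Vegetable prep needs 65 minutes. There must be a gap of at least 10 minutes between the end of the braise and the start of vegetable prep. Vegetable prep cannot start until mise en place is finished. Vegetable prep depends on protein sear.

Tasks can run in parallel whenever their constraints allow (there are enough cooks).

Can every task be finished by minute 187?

No

Mise en place cannot begin until its own release at minute 15. It runs from minute 15 to 15 + 40 = minute 55.
Protein sear waits on mise en place (finishes minute 55, plus 15-minute gap → minute 70), so it starts at minute 70 and finishes at 70 + 53 = minute 123.
The braise cannot begin until mise en place (finishes minute 55, plus 10-minute gap → minute 65). It runs from minute 65 to 65 + 20 = minute 85.
Plating setup needs all of the braise (finishes minute 85, plus 20-minute gap → minute 105); mise en place (finishes minute 55). That puts its earliest start at minute 105; it finishes at 105 + 70 = minute 175.
Sauce reduction waits on the braise (finishes minute 85), so it starts at minute 85 and finishes at 85 + 20 = minute 105.
For vegetable prep: the braise (finishes minute 85, plus 10-minute gap → minute 95); mise en place (finishes minute 55); protein sear (finishes minute 123). Taking the maximum gives a start of minute 123, and it finishes at 123 + 65 = minute 188.
Garnish prep needs all of vegetable prep (finishes minute 188); mise en place (finishes minute 55); the braise (finishes minute 85). That puts its earliest start at minute 188; it finishes at 188 + 15 = minute 203.
The earliest everything can be done is minute 203, which is after the deadline of 187, so it is not possible.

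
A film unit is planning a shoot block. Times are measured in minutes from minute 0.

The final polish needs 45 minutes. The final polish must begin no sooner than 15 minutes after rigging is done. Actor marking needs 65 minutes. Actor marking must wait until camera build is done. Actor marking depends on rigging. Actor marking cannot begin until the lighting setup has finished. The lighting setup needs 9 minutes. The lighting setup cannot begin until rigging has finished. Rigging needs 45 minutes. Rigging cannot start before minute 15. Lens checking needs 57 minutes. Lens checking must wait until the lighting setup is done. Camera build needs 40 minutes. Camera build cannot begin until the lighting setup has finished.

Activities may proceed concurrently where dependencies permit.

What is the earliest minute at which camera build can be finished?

After its own release at minute 15, rigging can start at minute 15 and finishes at minute 60.
After rigging (finishes minute 60), the lighting setup can start at minute 60 and finishes at minute 69.
After the lighting setup (finishes minute 69), camera build can start at minute 69 and finishes at minute 109.

109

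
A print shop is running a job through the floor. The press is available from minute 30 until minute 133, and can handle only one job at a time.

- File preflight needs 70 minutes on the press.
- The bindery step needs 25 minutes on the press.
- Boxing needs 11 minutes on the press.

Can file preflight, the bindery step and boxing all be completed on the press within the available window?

No

The press window is 133 − 30 = 103 minutes.
Running back to back, the jobs need 70 + 25 + 11 = 106 minutes on the press.
Since 106 > 103, they cannot all fit.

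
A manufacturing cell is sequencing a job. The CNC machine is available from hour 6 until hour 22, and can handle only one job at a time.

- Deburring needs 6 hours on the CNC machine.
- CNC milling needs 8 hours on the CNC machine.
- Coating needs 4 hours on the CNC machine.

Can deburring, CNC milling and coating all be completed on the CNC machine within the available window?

No

The CNC machine window is 22 − 6 = 16 hours.
Running back to back, the jobs need 6 + 8 + 4 = 18 hours on the CNC machine.
Since 18 > 16, they cannot all fit.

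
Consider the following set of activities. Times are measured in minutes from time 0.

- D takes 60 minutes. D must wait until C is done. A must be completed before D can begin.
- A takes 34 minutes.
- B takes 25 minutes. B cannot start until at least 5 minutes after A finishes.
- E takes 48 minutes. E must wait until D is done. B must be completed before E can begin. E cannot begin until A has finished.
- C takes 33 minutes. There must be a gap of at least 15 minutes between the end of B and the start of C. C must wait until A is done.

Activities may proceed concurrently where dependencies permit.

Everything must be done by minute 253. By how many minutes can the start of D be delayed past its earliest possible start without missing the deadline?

Nothing blocks A, so it runs from minute 0 to minute 34.
B cannot begin until A (finishes minute 34, plus 5-minute gap → minute 39). It runs from minute 39 to 39 + 25 = minute 64.
C has to wait for B (finishes minute 64, plus 15-minute gap → minute 79); A (finishes minute 34). The latest of these is minute 79, so C runs minute 79 to 79 + 33 = minute 112.
D cannot start until C (finishes minute 112); A (finishes minute 34). The controlling bound is minute 112, so D finishes at 112 + 60 = minute 172.

Working backward from the deadline:
To finish by minute 253, E (duration 48) must start no later than minute 205.
D must finish before E (must start by minute 205). With a 60-minute duration, D must start by 205 − 60 = minute 145.
So D can start as early as minute 112 and as late as minute 145, giving 145 − 112 = 33 minutes of slack.

33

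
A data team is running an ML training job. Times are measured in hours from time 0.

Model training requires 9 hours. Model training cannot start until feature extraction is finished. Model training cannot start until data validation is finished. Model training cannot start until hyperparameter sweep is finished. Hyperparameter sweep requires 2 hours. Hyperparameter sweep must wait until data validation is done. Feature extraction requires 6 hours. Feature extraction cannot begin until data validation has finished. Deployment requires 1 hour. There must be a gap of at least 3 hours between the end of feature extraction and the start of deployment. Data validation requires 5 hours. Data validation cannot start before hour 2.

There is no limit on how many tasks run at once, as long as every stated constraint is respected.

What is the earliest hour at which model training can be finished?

After its own release at hour 2, data validation can start at hour 2 and finishes at hour 7.
After data validation (finishes hour 7), hyperparameter sweep can start at hour 7 and finishes at hour 9.
Feature extraction waits on data validation (finishes hour 7), so it starts at hour 7 and finishes at 7 + 6 = hour 13.
Model training has to wait for feature extraction (finishes hour 13); data validation (finishes hour 7); hyperparameter sweep (finishes hour 9). The latest of these is hour 13, so model training runs hour 13 to 13 + 9 = hour 22.

22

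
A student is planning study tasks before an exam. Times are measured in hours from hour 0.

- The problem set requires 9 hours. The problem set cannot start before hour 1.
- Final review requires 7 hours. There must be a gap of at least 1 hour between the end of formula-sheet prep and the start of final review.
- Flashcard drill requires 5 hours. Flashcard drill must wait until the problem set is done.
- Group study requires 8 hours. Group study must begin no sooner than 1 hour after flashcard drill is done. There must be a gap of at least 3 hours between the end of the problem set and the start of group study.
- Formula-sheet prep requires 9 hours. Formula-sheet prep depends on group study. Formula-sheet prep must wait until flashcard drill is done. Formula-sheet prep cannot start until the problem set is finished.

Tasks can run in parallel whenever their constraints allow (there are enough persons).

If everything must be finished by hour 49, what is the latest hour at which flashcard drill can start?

18

Final review must finish by hour 49; it takes 7 hours, so it must start by 49 − 7 = hour 42.
Formula-sheet prep feeds into final review (must start by hour 42, minus 1-hour gap → hour 41); so formula-sheet prep must finish by hour 41 and therefore start by hour 32.
Group study has to be done before formula-sheet prep (must start by hour 32). That means finishing by hour 32, i.e. starting by 32 − 8 = hour 24.
Flashcard drill has several dependents: group study (must start by hour 24, minus 1-hour gap → hour 23); formula-sheet prep (must start by hour 32). The earliest of those limits is hour 23, so flashcard drill must start by 23 − 5 = hour 18.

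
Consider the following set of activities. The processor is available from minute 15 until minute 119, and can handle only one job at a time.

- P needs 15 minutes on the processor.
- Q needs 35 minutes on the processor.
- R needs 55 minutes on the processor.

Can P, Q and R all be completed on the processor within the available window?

The processor window is 119 − 15 = 104 minutes.
Running back to back, the jobs need 15 + 35 + 55 = 105 minutes on the processor.
Since 105 > 104, they cannot all fit.

No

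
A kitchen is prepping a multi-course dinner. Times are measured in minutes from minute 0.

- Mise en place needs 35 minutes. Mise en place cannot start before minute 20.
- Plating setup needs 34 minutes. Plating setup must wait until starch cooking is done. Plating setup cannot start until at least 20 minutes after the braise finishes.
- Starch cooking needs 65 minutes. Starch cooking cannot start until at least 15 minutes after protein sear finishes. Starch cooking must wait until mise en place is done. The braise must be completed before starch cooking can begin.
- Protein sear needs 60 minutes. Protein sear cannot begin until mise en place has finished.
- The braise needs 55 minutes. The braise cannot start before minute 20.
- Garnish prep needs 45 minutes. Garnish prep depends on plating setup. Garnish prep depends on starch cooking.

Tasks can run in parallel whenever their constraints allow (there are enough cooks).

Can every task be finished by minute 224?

No

The braise cannot begin until its own release at minute 20. It runs from minute 20 to 20 + 55 = minute 75.
After its own release at minute 20, mise en place can start at minute 20 and finishes at minute 55.
Protein sear cannot begin until mise en place (finishes minute 55). It runs from minute 55 to 55 + 60 = minute 115.
Starch cooking has to wait for protein sear (finishes minute 115, plus 15-minute gap → minute 130); mise en place (finishes minute 55); the braise (finishes minute 75). The latest of these is minute 130, so starch cooking runs minute 130 to 130 + 65 = minute 195.
For plating setup: starch cooking (finishes minute 195); the braise (finishes minute 75, plus 20-minute gap → minute 95). Taking the maximum gives a start of minute 195, and it finishes at 195 + 34 = minute 229.
Garnish prep cannot start until plating setup (finishes minute 229); starch cooking (finishes minute 195). The controlling bound is minute 229, so garnish prep finishes at 229 + 45 = minute 274.
The earliest everything can be done is minute 274, which is after the deadline of 224, so it is not possible.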